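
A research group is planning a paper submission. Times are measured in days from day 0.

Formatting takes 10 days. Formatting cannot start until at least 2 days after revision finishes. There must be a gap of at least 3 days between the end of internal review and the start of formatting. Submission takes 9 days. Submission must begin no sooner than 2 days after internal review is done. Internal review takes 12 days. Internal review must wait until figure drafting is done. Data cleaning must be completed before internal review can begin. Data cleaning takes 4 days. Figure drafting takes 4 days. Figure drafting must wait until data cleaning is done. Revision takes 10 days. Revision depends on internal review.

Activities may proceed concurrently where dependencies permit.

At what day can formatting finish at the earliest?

42

Nothing blocks data cleaning, so it runs from day 0 to day 4.
Figure drafting cannot begin until data cleaning (finishes day 4). It runs from day 4 to 4 + 4 = day 8.
Internal review needs all of figure drafting (finishes day 8); data cleaning (finishes day 4). That puts its earliest start at day 8; it finishes at 8 + 12 = day 20.
Revision cannot begin until internal review (finishes day 20). It runs from day 20 to 20 + 10 = day 30.
Formatting cannot start until revision (finishes day 30, plus 2-day gap → day 32); internal review (finishes day 20, plus 3-day gap → day 23). The controlling bound is day 32, so formatting finishes at 32 + 10 = day 42.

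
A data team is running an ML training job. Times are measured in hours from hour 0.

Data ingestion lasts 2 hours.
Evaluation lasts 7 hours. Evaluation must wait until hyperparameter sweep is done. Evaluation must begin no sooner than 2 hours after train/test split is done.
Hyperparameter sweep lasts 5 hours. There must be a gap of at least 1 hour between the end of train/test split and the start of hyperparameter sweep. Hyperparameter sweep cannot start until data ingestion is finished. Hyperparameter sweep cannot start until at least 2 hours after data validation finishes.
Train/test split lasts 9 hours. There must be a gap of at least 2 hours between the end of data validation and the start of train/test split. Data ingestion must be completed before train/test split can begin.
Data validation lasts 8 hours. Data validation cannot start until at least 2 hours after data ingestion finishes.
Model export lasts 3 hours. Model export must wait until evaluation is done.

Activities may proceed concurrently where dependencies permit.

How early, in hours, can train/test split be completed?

23

Data ingestion can start immediately at hour 0; it finishes at hour 2.
Data validation waits on data ingestion (finishes hour 2, plus 2-hour gap → hour 4), so it starts at hour 4 and finishes at 4 + 8 = hour 12.
Train/test split has to wait for data validation (finishes hour 12, plus 2-hour gap → hour 14); data ingestion (finishes hour 2). The latest of these is hour 14, so train/test split runs hour 14 to 14 + 9 = hour 23.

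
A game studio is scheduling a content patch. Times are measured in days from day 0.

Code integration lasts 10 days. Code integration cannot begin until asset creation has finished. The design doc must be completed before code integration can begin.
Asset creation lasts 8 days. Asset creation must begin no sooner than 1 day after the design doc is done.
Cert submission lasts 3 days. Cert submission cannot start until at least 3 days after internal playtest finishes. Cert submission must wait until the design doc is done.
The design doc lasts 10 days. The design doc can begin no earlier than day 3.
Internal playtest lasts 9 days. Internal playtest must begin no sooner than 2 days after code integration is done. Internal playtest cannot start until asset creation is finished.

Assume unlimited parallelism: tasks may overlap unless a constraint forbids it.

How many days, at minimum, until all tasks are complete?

49

After its own release at day 3, the design doc can start at day 3 and finishes at day 13.
Asset creation cannot begin until the design doc (finishes day 13, plus 1-day gap → day 14). It runs from day 14 to 14 + 8 = day 22.
For code integration: asset creation (finishes day 22); the design doc (finishes day 13). Taking the maximum gives a start of day 22, and it finishes at 22 + 10 = day 32.
For internal playtest: code integration (finishes day 32, plus 2-day gap → day 34); asset creation (finishes day 22). Taking the maximum gives a start of day 34, and it finishes at 34 + 9 = day 43.
Cert submission has to wait for internal playtest (finishes day 43, plus 3-day gap → day 46); the design doc (finishes day 13). The latest of these is day 46, so cert submission runs day 46 to 46 + 3 = day 49.
All tasks are finished once the last one completes. Finish times: The design doc at 13, Asset creation at 22, Code integration at 32, Internal playtest at 43, Cert submission at 49. The latest is day 49.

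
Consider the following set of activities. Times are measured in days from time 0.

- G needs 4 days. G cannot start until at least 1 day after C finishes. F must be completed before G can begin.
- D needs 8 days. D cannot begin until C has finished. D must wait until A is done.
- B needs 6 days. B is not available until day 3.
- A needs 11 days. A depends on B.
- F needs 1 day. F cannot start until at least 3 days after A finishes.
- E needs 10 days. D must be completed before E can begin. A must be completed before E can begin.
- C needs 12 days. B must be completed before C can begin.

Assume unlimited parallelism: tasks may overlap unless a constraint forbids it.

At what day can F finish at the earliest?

B waits on its own release at day 3, so it starts at day 3 and finishes at 3 + 6 = day 9.
A cannot begin until B (finishes day 9). It runs from day 9 to 9 + 11 = day 20.
After A (finishes day 20, plus 3-day gap → day 23), F can start at day 23 and finishes at day 24.

24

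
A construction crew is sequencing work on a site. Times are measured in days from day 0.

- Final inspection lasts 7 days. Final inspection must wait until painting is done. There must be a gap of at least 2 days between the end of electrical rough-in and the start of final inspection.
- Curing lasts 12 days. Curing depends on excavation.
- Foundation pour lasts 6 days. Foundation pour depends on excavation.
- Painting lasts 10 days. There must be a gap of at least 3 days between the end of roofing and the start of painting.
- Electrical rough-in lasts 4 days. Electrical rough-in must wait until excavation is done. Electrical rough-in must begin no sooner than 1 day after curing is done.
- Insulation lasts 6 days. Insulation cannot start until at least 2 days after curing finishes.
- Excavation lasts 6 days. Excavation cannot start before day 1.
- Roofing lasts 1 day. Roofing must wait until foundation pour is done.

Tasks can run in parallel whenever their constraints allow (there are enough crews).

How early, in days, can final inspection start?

Excavation cannot begin until its own release at day 1. It runs from day 1 to 1 + 6 = day 7.
Curing cannot begin until excavation (finishes day 7). It runs from day 7 to 7 + 12 = day 19.
Electrical rough-in cannot start until excavation (finishes day 7); curing (finishes day 19, plus 1-day gap → day 20). The controlling bound is day 20, so electrical rough-in finishes at 20 + 4 = day 24.
Foundation pour waits on excavation (finishes day 7), so it starts at day 7 and finishes at 7 + 6 = day 13.
Roofing waits on foundation pour (finishes day 13), so it starts at day 13 and finishes at 13 + 1 = day 14.
After roofing (finishes day 14, plus 3-day gap → day 17), painting can start at day 17 and finishes at day 27.
Final inspection waits on painting (finishes day 27); electrical rough-in (finishes day 24, plus 2-day gap → day 26). The latest of these is day 27, which is the earliest final inspection can start.

27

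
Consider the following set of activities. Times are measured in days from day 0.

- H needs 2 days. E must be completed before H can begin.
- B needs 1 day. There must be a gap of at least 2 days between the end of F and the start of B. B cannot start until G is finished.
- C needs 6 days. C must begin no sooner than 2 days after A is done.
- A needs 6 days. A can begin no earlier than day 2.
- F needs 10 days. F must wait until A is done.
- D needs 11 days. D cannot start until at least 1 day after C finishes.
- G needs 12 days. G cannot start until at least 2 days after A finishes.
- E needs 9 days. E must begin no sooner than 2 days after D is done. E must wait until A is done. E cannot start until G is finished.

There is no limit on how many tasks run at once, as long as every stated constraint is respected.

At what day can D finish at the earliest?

A cannot begin until its own release at day 2. It runs from day 2 to 2 + 6 = day 8.
After A (finishes day 8, plus 2-day gap → day 10), C can start at day 10 and finishes at day 16.
After C (finishes day 16, plus 1-day gap → day 17), D can start at day 17 and finishes at day 28.

28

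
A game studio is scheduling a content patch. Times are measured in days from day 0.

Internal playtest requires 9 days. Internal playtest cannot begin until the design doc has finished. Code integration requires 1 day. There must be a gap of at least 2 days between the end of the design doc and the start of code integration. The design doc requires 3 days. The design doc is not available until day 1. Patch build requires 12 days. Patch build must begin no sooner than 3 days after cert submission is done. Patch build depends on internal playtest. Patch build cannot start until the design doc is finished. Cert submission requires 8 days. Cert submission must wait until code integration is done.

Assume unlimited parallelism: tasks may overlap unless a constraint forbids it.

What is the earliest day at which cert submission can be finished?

The design doc waits on its own release at day 1, so it starts at day 1 and finishes at 1 + 3 = day 4.
Code integration waits on the design doc (finishes day 4, plus 2-day gap → day 6), so it starts at day 6 and finishes at 6 + 1 = day 7.
Cert submission waits on code integration (finishes day 7), so it starts at day 7 and finishes at 7 + 8 = day 15.

15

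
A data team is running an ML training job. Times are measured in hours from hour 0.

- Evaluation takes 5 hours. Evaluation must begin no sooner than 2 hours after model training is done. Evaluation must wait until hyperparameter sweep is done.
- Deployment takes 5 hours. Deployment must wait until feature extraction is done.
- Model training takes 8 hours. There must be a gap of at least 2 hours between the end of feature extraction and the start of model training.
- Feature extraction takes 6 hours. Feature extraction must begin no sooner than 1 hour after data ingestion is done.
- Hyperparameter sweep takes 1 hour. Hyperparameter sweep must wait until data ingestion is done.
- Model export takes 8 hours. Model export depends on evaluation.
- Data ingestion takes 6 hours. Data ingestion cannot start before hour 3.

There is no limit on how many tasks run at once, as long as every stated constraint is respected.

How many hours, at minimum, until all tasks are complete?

After its own release at hour 3, data ingestion can start at hour 3 and finishes at hour 9.
After data ingestion (finishes hour 9), hyperparameter sweep can start at hour 9 and finishes at hour 10.
Feature extraction waits on data ingestion (finishes hour 9, plus 1-hour gap → hour 10), so it starts at hour 10 and finishes at 10 + 6 = hour 16.
Deployment waits on feature extraction (finishes hour 16), so it starts at hour 16 and finishes at 16 + 5 = hour 21.
Model training cannot begin until feature extraction (finishes hour 16, plus 2-hour gap → hour 18). It runs from hour 18 to 18 + 8 = hour 26.
Evaluation needs all of model training (finishes hour 26, plus 2-hour gap → hour 28); hyperparameter sweep (finishes hour 10). That puts its earliest start at hour 28; it finishes at 28 + 5 = hour 33.
After evaluation (finishes hour 33), model export can start at hour 33 and finishes at hour 41.
All tasks are finished once the last one completes. Finish times: Data ingestion at 9, Feature extraction at 16, Hyperparameter sweep at 10, Model training at 26, Evaluation at 33, Model export at 41, Deployment at 21. The latest is hour 41.

41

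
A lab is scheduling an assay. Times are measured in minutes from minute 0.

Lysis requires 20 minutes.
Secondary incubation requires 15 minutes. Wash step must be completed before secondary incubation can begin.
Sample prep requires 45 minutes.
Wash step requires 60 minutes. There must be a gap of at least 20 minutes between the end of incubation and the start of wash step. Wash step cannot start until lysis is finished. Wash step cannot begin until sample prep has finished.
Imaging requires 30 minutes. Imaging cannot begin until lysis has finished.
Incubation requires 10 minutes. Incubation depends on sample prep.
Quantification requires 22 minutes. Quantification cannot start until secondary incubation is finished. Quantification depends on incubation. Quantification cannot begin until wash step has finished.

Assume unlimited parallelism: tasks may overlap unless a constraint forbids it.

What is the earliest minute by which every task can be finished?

Lysis can start immediately at minute 0; it finishes at minute 20.
Imaging waits on lysis (finishes minute 20), so it starts at minute 20 and finishes at 20 + 30 = minute 50.
Nothing blocks sample prep, so it runs from minute 0 to minute 45.
After sample prep (finishes minute 45), incubation can start at minute 45 and finishes at minute 55.
Wash step needs all of incubation (finishes minute 55, plus 20-minute gap → minute 75); lysis (finishes minute 20); sample prep (finishes minute 45). That puts its earliest start at minute 75; it finishes at 75 + 60 = minute 135.
After wash step (finishes minute 135), secondary incubation can start at minute 135 and finishes at minute 150.
Quantification needs all of secondary incubation (finishes minute 150); incubation (finishes minute 55); wash step (finishes minute 135). That puts its earliest start at minute 150; it finishes at 150 + 22 = minute 172.
All tasks are finished once the last one completes. Finish times: Sample prep at 45, Lysis at 20, Incubation at 55, Wash step at 135, Secondary incubation at 150, Imaging at 50, Quantification at 172. The latest is minute 172.

172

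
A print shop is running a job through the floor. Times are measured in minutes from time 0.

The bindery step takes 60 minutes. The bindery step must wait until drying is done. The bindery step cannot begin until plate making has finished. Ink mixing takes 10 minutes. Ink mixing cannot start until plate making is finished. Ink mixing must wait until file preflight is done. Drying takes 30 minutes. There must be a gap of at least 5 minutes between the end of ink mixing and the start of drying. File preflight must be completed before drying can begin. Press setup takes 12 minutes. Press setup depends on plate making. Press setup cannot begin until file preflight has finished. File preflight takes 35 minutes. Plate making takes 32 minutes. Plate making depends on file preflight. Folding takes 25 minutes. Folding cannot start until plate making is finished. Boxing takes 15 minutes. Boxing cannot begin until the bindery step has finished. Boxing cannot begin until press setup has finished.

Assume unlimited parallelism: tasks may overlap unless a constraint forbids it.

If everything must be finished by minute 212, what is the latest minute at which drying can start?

107

Nothing follows boxing; the deadline of minute 212 is its only limit. It must start by 212 − 15 = minute 197.
Since boxing (must start by minute 197) depends on it, the bindery step must finish by minute 197. Backing off its 60-minute duration gives a latest start of minute 137.
Drying has to be done before the bindery step (must start by minute 137). That means finishing by minute 137, i.e. starting by 137 − 30 = minute 107.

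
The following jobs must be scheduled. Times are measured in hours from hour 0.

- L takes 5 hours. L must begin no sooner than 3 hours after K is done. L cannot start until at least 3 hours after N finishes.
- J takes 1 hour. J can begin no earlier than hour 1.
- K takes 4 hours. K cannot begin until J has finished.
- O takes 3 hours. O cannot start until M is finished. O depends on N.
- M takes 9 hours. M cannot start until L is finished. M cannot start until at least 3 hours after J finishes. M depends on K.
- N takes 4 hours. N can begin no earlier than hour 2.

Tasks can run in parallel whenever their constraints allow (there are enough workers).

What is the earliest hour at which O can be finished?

N waits on its own release at hour 2, so it starts at hour 2 and finishes at 2 + 4 = hour 6.
J cannot begin until its own release at hour 1. It runs from hour 1 to 1 + 1 = hour 2.
K waits on J (finishes hour 2), so it starts at hour 2 and finishes at 2 + 4 = hour 6.
L needs all of K (finishes hour 6, plus 3-hour gap → hour 9); N (finishes hour 6, plus 3-hour gap → hour 9). That puts its earliest start at hour 9; it finishes at 9 + 5 = hour 14.
M has to wait for L (finishes hour 14); J (finishes hour 2, plus 3-hour gap → hour 5); K (finishes hour 6). The latest of these is hour 14, so M runs hour 14 to 14 + 9 = hour 23.
O has to wait for M (finishes hour 23); N (finishes hour 6). The latest of these is hour 23, so O runs hour 23 to 23 + 3 = hour 26.

26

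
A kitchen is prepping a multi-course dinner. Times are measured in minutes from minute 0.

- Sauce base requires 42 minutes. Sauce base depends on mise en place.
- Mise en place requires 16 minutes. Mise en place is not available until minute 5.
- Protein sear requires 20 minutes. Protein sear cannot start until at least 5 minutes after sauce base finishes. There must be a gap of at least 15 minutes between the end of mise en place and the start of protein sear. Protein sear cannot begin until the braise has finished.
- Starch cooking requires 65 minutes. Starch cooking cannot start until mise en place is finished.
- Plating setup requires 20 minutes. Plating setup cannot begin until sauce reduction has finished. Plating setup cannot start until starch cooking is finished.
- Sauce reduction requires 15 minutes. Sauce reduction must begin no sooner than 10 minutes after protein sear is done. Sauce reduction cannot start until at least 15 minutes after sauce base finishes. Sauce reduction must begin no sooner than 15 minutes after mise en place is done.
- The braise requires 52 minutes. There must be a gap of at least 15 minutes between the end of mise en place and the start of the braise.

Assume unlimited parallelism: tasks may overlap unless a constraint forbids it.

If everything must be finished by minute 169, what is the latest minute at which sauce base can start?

57

Plating setup has no dependents, so it just needs to finish by minute 169. Starting by 169 − 20 = minute 149 achieves that.
Since plating setup (must start by minute 149) depends on it, sauce reduction must finish by minute 149. Backing off its 15-minute duration gives a latest start of minute 134.
Since sauce reduction (must start by minute 134, minus 10-minute gap → minute 124) depends on it, protein sear must finish by minute 124. Backing off its 20-minute duration gives a latest start of minute 104.
For sauce base: protein sear (must start by minute 104, minus 5-minute gap → minute 99); sauce reduction (must start by minute 134, minus 15-minute gap → minute 119). The most restrictive is minute 99; with a 42-minute duration, sauce base must start by minute 57.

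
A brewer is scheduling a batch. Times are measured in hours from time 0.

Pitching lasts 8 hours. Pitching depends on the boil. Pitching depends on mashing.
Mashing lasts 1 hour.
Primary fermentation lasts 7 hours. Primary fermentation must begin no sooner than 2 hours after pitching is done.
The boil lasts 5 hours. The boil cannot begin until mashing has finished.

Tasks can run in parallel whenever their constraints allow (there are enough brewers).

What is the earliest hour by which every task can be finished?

23

Mashing can start immediately at hour 0; it finishes at hour 1.
The boil cannot begin until mashing (finishes hour 1). It runs from hour 1 to 1 + 5 = hour 6.
Pitching has to wait for the boil (finishes hour 6); mashing (finishes hour 1). The latest of these is hour 6, so pitching runs hour 6 to 6 + 8 = hour 14.
Primary fermentation cannot begin until pitching (finishes hour 14, plus 2-hour gap → hour 16). It runs from hour 16 to 16 + 7 = hour 23.
All tasks are finished once the last one completes. Finish times: Mashing at 1, The boil at 6, Pitching at 14, Primary fermentation at 23. The latest is hour 23.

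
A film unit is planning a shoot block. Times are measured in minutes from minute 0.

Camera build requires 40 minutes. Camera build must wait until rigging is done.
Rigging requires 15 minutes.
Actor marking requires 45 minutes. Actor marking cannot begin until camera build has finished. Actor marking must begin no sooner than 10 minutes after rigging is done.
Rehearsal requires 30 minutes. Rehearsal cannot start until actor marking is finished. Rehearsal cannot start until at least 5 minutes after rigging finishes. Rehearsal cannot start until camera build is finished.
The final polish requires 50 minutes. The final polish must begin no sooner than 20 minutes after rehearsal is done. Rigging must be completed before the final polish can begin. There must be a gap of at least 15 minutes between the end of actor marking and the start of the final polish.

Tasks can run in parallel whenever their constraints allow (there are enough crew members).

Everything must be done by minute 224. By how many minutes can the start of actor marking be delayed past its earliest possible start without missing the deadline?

24

Nothing blocks rigging, so it runs from minute 0 to minute 15.
Camera build cannot begin until rigging (finishes minute 15). It runs from minute 15 to 15 + 40 = minute 55.
Actor marking needs all of camera build (finishes minute 55); rigging (finishes minute 15, plus 10-minute gap → minute 25). That puts its earliest start at minute 55; it finishes at 55 + 45 = minute 100.

Working backward from the deadline:
The final polish has no dependents, so it just needs to finish by minute 224. Starting by 224 − 50 = minute 174 achieves that.
Rehearsal feeds into the final polish (must start by minute 174, minus 20-minute gap → minute 154); so rehearsal must finish by minute 154 and therefore start by minute 124.
Actor marking feeds rehearsal (must start by minute 124); the final polish (must start by minute 174, minus 15-minute gap → minute 159). Taking the minimum, actor marking must finish by minute 124 and start by 124 − 45 = minute 79.
So actor marking can start as early as minute 55 and as late as minute 79, giving 79 − 55 = 24 minutes of slack.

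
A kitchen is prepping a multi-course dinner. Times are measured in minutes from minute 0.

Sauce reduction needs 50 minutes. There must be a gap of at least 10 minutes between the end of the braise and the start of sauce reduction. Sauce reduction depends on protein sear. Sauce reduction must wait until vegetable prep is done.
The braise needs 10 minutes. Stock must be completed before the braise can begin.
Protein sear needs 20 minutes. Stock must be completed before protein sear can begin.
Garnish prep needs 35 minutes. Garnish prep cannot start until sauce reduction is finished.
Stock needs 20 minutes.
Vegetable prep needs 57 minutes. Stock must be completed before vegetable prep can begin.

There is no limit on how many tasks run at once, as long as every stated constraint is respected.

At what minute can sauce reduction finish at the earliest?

127

Stock has no prerequisites, so it starts at minute 0 and finishes at minute 20.
Vegetable prep cannot begin until stock (finishes minute 20). It runs from minute 20 to 20 + 57 = minute 77.
Protein sear cannot begin until stock (finishes minute 20). It runs from minute 20 to 20 + 20 = minute 40.
The braise waits on stock (finishes minute 20), so it starts at minute 20 and finishes at 20 + 10 = minute 30.
Sauce reduction cannot start until the braise (finishes minute 30, plus 10-minute gap → minute 40); protein sear (finishes minute 40); vegetable prep (finishes minute 77). The controlling bound is minute 77, so sauce reduction finishes at 77 + 50 = minute 127.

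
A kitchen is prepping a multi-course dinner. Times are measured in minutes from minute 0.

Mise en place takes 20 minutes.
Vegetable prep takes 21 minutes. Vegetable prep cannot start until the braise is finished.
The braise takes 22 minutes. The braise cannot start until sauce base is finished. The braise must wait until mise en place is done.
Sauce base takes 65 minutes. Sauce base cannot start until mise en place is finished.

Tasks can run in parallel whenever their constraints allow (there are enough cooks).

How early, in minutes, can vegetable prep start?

107

Mise en place has no prerequisites, so it starts at minute 0 and finishes at minute 20.
After mise en place (finishes minute 20), sauce base can start at minute 20 and finishes at minute 85.
The braise has to wait for sauce base (finishes minute 85); mise en place (finishes minute 20). The latest of these is minute 85, so the braise runs minute 85 to 85 + 22 = minute 107.
Vegetable prep waits on the braise (finishes minute 107), so the earliest it can start is minute 107.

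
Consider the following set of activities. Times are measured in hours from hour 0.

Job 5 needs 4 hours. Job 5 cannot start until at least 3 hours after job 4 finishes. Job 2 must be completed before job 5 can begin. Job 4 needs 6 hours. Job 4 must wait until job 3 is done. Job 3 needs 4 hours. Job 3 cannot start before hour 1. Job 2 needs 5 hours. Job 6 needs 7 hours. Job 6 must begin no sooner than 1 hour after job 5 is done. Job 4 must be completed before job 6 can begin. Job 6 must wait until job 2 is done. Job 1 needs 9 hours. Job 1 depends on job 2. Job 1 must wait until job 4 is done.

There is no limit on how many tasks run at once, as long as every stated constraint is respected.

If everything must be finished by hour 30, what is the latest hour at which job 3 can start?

Nothing follows job 1; the deadline of hour 30 is its only limit. It must start by 30 − 9 = hour 21.
Job 6 must finish by hour 30; it takes 7 hours, so it must start by 30 − 7 = hour 23.
Job 5 feeds into job 6 (must start by hour 23, minus 1-hour gap → hour 22); so job 5 must finish by hour 22 and therefore start by hour 18.
For job 4: job 1 (must start by hour 21); job 5 (must start by hour 18, minus 3-hour gap → hour 15); job 6 (must start by hour 23). The most restrictive is hour 15; with a 6-hour duration, job 4 must start by hour 9.
Since job 4 (must start by hour 9) depends on it, job 3 must finish by hour 9. Backing off its 4-hour duration gives a latest start of hour 5.

5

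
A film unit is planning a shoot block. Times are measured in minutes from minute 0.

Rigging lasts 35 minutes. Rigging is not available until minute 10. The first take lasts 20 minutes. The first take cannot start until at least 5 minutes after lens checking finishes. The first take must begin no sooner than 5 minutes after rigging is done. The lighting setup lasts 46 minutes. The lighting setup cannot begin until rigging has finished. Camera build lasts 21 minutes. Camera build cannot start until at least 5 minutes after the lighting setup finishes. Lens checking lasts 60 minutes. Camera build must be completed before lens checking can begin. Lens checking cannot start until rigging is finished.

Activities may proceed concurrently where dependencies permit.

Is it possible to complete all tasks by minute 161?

Rigging cannot begin until its own release at minute 10. It runs from minute 10 to 10 + 35 = minute 45.
The lighting setup cannot begin until rigging (finishes minute 45). It runs from minute 45 to 45 + 46 = minute 91.
Camera build cannot begin until the lighting setup (finishes minute 91, plus 5-minute gap → minute 96). It runs from minute 96 to 96 + 21 = minute 117.
Lens checking needs all of camera build (finishes minute 117); rigging (finishes minute 45). That puts its earliest start at minute 117; it finishes at 117 + 60 = minute 177.
The first take cannot start until lens checking (finishes minute 177, plus 5-minute gap → minute 182); rigging (finishes minute 45, plus 5-minute gap → minute 50). The controlling bound is minute 182, so the first take finishes at 182 + 20 = minute 202.
The earliest everything can be done is minute 202, which is after the deadline of 161, so it is not possible.

No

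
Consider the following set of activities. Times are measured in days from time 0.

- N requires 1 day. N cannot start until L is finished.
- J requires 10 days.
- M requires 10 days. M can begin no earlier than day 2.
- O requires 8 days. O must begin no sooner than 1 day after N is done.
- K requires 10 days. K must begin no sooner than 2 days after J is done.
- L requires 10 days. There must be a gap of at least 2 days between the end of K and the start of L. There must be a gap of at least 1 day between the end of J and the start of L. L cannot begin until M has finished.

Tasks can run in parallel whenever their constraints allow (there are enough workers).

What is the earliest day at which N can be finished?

35

M waits on its own release at day 2, so it starts at day 2 and finishes at 2 + 10 = day 12.
Nothing blocks J, so it runs from day 0 to day 10.
K cannot begin until J (finishes day 10, plus 2-day gap → day 12). It runs from day 12 to 12 + 10 = day 22.
L has to wait for K (finishes day 22, plus 2-day gap → day 24); J (finishes day 10, plus 1-day gap → day 11); M (finishes day 12). The latest of these is day 24, so L runs day 24 to 24 + 10 = day 34.
N cannot begin until L (finishes day 34). It runs from day 34 to 34 + 1 = day 35.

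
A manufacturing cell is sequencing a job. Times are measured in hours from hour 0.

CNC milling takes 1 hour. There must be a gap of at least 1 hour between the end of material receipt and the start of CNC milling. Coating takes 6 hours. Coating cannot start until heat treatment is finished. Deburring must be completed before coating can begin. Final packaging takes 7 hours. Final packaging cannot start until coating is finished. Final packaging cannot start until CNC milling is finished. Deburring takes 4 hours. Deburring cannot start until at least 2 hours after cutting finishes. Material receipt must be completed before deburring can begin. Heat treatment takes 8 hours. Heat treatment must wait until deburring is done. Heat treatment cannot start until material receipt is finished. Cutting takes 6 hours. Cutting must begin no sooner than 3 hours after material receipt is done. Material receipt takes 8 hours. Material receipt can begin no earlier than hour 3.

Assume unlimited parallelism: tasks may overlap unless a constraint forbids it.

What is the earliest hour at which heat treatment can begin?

After its own release at hour 3, material receipt can start at hour 3 and finishes at hour 11.
Cutting waits on material receipt (finishes hour 11, plus 3-hour gap → hour 14), so it starts at hour 14 and finishes at 14 + 6 = hour 20.
For deburring: cutting (finishes hour 20, plus 2-hour gap → hour 22); material receipt (finishes hour 11). Taking the maximum gives a start of hour 22, and it finishes at 22 + 4 = hour 26.
Heat treatment waits on deburring (finishes hour 26); material receipt (finishes hour 11). The latest of these is hour 26, which is the earliest heat treatment can start.

26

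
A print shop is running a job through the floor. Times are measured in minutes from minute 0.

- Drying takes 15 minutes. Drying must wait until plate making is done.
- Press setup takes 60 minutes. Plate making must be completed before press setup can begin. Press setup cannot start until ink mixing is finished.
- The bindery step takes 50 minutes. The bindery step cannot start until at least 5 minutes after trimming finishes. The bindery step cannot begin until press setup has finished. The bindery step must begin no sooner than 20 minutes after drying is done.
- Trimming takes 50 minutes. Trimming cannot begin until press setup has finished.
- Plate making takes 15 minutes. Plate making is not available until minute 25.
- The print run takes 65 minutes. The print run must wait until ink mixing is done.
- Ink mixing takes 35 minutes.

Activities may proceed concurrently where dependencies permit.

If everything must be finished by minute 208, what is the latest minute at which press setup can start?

43

The bindery step must finish by minute 208; it takes 50 minutes, so it must start by 208 − 50 = minute 158.
Trimming feeds into the bindery step (must start by minute 158, minus 5-minute gap → minute 153); so trimming must finish by minute 153 and therefore start by minute 103.
Press setup must finish in time for trimming (must start by minute 103); the bindery step (must start by minute 158). The tightest is minute 103, so press setup must start by 103 − 60 = minute 43.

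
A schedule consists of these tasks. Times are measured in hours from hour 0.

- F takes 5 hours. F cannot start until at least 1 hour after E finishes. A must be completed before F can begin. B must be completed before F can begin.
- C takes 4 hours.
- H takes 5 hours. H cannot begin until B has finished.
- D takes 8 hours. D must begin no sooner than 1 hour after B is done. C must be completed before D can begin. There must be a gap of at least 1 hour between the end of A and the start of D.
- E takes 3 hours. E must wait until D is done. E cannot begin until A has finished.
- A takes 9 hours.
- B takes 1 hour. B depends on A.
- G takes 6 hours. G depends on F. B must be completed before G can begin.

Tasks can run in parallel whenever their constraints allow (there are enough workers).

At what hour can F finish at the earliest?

28

C has no prerequisites, so it starts at hour 0 and finishes at hour 4.
Nothing blocks A, so it runs from hour 0 to hour 9.
B cannot begin until A (finishes hour 9). It runs from hour 9 to 9 + 1 = hour 10.
D has to wait for B (finishes hour 10, plus 1-hour gap → hour 11); C (finishes hour 4); A (finishes hour 9, plus 1-hour gap → hour 10). The latest of these is hour 11, so D runs hour 11 to 11 + 8 = hour 19.
E needs all of D (finishes hour 19); A (finishes hour 9). That puts its earliest start at hour 19; it finishes at 19 + 3 = hour 22.
F has to wait for E (finishes hour 22, plus 1-hour gap → hour 23); A (finishes hour 9); B (finishes hour 10). The latest of these is hour 23, so F runs hour 23 to 23 + 5 = hour 28.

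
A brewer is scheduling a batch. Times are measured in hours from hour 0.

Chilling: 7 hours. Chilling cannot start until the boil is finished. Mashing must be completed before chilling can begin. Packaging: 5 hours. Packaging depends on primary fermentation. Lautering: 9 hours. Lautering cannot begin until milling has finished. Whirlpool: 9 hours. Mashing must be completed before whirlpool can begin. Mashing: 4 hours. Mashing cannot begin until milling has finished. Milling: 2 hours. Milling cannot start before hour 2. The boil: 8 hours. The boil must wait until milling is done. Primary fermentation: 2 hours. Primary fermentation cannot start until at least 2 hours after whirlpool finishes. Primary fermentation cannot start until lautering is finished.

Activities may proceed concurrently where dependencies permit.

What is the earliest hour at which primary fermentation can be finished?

21

Milling cannot begin until its own release at hour 2. It runs from hour 2 to 2 + 2 = hour 4.
Lautering cannot begin until milling (finishes hour 4). It runs from hour 4 to 4 + 9 = hour 13.
Mashing waits on milling (finishes hour 4), so it starts at hour 4 and finishes at 4 + 4 = hour 8.
Whirlpool waits on mashing (finishes hour 8), so it starts at hour 8 and finishes at 8 + 9 = hour 17.
Primary fermentation has to wait for whirlpool (finishes hour 17, plus 2-hour gap → hour 19); lautering (finishes hour 13). The latest of these is hour 19, so primary fermentation runs hour 19 to 19 + 2 = hour 21.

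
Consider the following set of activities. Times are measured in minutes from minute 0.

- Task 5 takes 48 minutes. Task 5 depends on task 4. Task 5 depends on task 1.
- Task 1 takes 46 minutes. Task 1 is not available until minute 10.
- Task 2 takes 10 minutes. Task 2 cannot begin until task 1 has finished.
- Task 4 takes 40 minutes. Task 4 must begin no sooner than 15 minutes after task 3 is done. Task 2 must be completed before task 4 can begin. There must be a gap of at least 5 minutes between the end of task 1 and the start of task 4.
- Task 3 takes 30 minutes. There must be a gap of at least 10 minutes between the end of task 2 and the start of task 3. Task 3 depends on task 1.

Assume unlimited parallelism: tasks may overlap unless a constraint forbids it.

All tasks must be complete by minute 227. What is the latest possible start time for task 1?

28

Task 5 must finish by minute 227; it takes 48 minutes, so it must start by 227 − 48 = minute 179.
Task 4 must finish before task 5 (must start by minute 179). With a 40-minute duration, task 4 must start by 179 − 40 = minute 139.
Task 3 has to be done before task 4 (must start by minute 139, minus 15-minute gap → minute 124). That means finishing by minute 124, i.e. starting by 124 − 30 = minute 94.
For task 2: task 3 (must start by minute 94, minus 10-minute gap → minute 84); task 4 (must start by minute 139). The most restrictive is minute 84; with a 10-minute duration, task 2 must start by minute 74.
Task 1 feeds task 2 (must start by minute 74); task 3 (must start by minute 94); task 4 (must start by minute 139, minus 5-minute gap → minute 134); task 5 (must start by minute 179). Taking the minimum, task 1 must finish by minute 74 and start by 74 − 46 = minute 28.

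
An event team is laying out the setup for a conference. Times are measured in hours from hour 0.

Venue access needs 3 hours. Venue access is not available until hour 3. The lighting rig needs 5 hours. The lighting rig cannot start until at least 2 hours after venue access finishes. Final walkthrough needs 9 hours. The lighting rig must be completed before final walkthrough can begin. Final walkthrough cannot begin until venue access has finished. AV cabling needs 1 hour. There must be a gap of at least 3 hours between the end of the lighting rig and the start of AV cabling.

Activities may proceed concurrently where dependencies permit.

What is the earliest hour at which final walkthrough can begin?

Venue access waits on its own release at hour 3, so it starts at hour 3 and finishes at 3 + 3 = hour 6.
After venue access (finishes hour 6, plus 2-hour gap → hour 8), the lighting rig can start at hour 8 and finishes at hour 13.
Final walkthrough waits on the lighting rig (finishes hour 13); venue access (finishes hour 6). The latest of these is hour 13, which is the earliest final walkthrough can start.

13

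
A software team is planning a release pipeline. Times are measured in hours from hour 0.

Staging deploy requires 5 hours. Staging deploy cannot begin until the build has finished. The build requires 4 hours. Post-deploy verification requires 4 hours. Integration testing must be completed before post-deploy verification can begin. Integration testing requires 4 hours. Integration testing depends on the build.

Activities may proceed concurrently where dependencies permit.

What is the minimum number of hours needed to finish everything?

12

Nothing blocks the build, so it runs from hour 0 to hour 4.
Staging deploy waits on the build (finishes hour 4), so it starts at hour 4 and finishes at 4 + 5 = hour 9.
After the build (finishes hour 4), integration testing can start at hour 4 and finishes at hour 8.
After integration testing (finishes hour 8), post-deploy verification can start at hour 8 and finishes at hour 12.
All tasks are finished once the last one completes. Finish times: The build at 4, Integration testing at 8, Staging deploy at 9, Post-deploy verification at 12. The latest is hour 12.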